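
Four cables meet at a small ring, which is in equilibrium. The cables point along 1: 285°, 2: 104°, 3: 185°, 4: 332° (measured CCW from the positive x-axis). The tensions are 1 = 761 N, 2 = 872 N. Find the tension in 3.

T_3 ≈ 168 N

Resolve: ΣF_x = 761 cos 285° + 872 cos 104° + T_3 cos 185° + T_4 cos 332° = 0.
        ΣF_y = 761 sin 285° + 872 sin 104° + T_3 sin 185° + T_4 sin 332° = 0.
The known terms sum to (-13.99, 111) N, so -0.9962 T_3 + 0.8829 T_4 = 13.99 and -0.0872 T_3 − 0.4695 T_4 = -111.
Solving simultaneously: T_3 = 167.9 N, T_4 = 205.3 N.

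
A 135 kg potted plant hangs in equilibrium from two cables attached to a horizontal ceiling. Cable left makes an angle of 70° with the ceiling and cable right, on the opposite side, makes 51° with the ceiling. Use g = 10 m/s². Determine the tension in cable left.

T_left ≈ 991 N

Weight W = 135 × 10 = 1350 N acts straight down.
Horizontal: T_left cos 70° = T_right cos 51°  →  T_right = 0.5435 T_left.
Vertical: T_left sin 70° + T_right sin 51° = 1350.
Substituting the horizontal relation into the vertical equation gives 1.362 T_left = 1350, so T_left = 991.2 N.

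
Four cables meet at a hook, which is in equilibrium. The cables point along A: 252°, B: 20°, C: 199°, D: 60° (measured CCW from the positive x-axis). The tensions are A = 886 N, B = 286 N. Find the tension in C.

T_C ≈ 561 N

Resolve: ΣF_x = 886 cos 252° + 286 cos 20° + T_C cos 199° + T_D cos 60° = 0.
        ΣF_y = 886 sin 252° + 286 sin 20° + T_C sin 199° + T_D sin 60° = 0.
The known terms sum to (-5.037, -744.8) N, so -0.9455 T_C + 0.5000 T_D = 5.037 and -0.3256 T_C + 0.8660 T_D = 744.8.
Solving simultaneously: T_C = 561 N, T_D = 1071 N.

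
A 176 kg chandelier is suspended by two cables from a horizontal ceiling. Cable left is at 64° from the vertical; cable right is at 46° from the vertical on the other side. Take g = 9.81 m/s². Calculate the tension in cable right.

T_right ≈ 1650 N

Angles from the horizontal: cable left is 90° − 64° = 26°, cable right is 90° − 46° = 44°.
Weight W = 176 × 9.81 = 1727 N acts straight down.
Horizontal: T_left cos 26° = T_right cos 44°  →  T_left = 0.8003 T_right.
Vertical: T_left sin 26° + T_right sin 44° = 1727.
Substituting the horizontal relation into the vertical equation gives 1.046 T_right = 1727, so T_right = 1651 N.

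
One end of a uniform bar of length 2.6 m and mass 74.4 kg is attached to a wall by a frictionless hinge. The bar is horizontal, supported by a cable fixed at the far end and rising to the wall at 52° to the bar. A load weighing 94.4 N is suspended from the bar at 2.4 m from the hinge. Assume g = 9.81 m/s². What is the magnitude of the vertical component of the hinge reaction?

Take torques about the hinge: T sin 52° · 2.6 = 74.4×9.81×1.3 + 94.4×2.4 = 1175.4 N·m.
So T = 1175.4 / (0.7880 × 2.6) = 573.69 N.
ΣF_y = 0: H_y = (74.4×9.81 + 94.4) − T sin 52° = 824.26 − 452.07 = 372.19 N.

|H_y| ≈ 372 N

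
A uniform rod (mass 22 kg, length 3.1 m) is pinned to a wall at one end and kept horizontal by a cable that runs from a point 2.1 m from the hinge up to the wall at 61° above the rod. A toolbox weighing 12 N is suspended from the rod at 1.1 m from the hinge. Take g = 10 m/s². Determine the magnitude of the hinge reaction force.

|H| ≈ 113 N

Take torques about the hinge: T sin 61° · 2.1 = 22×10×1.55 + 12×1.1 = 354.2 N·m.
So T = 354.2 / (0.8746 × 2.1) = 192.85 N.
ΣF_x = 0: H_x = T cos 61° = 93.493 N.
ΣF_y = 0: H_y = (22×10 + 12) − T sin 61° = 232 − 168.67 = 63.333 N.
|H| = √(H_x² + H_y²) = √((93.493)² + (63.333)²) = 112.93 N.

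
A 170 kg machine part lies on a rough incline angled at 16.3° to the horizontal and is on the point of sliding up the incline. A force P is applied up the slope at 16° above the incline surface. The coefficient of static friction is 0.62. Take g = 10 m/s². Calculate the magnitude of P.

On the verge of sliding up the incline, friction equals μN and acts down the slope.
Perpendicular: N + P sin 16° = W cos 16.3° = 1632 N.
Along incline: P cos 16° = W sin 16.3° + μN  with W sin 16.3° = 477.1 N.
Solving the pair for P and N: P = 1315 N, N = 1269 N (and f = μN = 786.9 N).

P ≈ 1310 N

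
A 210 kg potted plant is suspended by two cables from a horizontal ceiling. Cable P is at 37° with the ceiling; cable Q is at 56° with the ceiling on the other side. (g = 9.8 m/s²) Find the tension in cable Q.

T_Q ≈ 1650 N

Weight W = 210 × 9.8 = 2058 N acts straight down.
Horizontal: T_P cos 37° = T_Q cos 56°  →  T_P = 0.7002 T_Q.
Vertical: T_P sin 37° + T_Q sin 56° = 2058.
Substituting the horizontal relation into the vertical equation gives 1.25 T_Q = 2058, so T_Q = 1646 N.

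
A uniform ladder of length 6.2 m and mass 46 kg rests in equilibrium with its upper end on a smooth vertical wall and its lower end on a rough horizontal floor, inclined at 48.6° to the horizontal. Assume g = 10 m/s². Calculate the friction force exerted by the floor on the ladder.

Torques about the foot: N_wall · 6.2 sin 48.6° = 46×10×3.1 cos 48.6° → N_wall = 202.77 N.
ΣF_x = 0: f_floor = N_wall = 202.77 N.

f ≈ 203 N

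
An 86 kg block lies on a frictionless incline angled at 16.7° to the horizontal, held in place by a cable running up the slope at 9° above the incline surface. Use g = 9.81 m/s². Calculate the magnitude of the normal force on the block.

Take axes along and perpendicular to the incline. Weight components: W sin 16.7° = 242.4 N down-slope, W cos 16.7° = 808.1 N into the surface.
Along incline: T cos 9° = W sin 16.7° → T = 245.5 N.
Perpendicular: N = W cos 16.7° − T sin 9° = 769.7 N.

N ≈ 770 N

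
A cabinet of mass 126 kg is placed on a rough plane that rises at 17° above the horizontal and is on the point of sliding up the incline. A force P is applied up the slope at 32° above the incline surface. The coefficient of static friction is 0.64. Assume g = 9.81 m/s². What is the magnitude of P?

P ≈ 942 N

On the verge of sliding up the incline, friction equals μN and acts down the slope.
Perpendicular: N + P sin 32° = W cos 17° = 1182 N.
Along incline: P cos 32° = W sin 17° + μN  with W sin 17° = 361.4 N.
Solving the pair for P and N: P = 941.6 N, N = 683.1 N (and f = μN = 437.2 N).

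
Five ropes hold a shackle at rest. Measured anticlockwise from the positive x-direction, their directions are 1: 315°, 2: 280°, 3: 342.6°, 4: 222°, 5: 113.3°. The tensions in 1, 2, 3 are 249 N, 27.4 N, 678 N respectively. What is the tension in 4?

Resolve: ΣF_x = 249 cos 315° + 27.4 cos 280° + 678 cos 342.6° + T_4 cos 222° + T_5 cos 113.3° = 0.
        ΣF_y = 249 sin 315° + 27.4 sin 280° + 678 sin 342.6° + T_4 sin 222° + T_5 sin 113.3° = 0.
The known terms sum to (827.8, -405.8) N, so -0.7431 T_4 − 0.3955 T_5 = -827.8 and -0.6691 T_4 + 0.9184 T_5 = 405.8.
Solving simultaneously: T_4 = 633.2 N, T_5 = 903.2 N.

T_4 ≈ 633 N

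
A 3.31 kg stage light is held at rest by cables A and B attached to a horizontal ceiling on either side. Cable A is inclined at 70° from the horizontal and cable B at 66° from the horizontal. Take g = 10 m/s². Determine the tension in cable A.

Weight W = 3.31 × 10 = 33.1 N acts straight down.
Horizontal: T_A cos 70° = T_B cos 66°  →  T_B = 0.8409 T_A.
Vertical: T_A sin 70° + T_B sin 66° = 33.1.
Substituting the horizontal relation into the vertical equation gives 1.708 T_A = 33.1, so T_A = 19.38 N.

T_A ≈ 19.4 N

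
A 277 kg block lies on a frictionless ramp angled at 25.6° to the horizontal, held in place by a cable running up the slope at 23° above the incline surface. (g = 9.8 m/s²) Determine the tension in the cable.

Take axes along and perpendicular to the incline. Weight components: W sin 25.6° = 1173 N down-slope, W cos 25.6° = 2448 N into the surface.
Along incline: T cos 23° = W sin 25.6° → T = 1274 N.
Perpendicular: N = W cos 25.6° − T sin 23° = 1950 N.

T ≈ 1270 N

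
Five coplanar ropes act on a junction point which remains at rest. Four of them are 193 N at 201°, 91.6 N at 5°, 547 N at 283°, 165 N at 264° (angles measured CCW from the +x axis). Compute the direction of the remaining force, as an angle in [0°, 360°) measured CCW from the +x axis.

θ ≈ 91.3°

Sum the known components: ΣF_x = 16.87 N, ΣF_y = -758.3 N.
For equilibrium the remaining force must supply (−ΣF_x, −ΣF_y) = (-16.87, 758.3) N.
Magnitude = √((-16.87)² + (758.3)²) = 758.4 N; direction = atan2(758.3, -16.87) = 91.3°.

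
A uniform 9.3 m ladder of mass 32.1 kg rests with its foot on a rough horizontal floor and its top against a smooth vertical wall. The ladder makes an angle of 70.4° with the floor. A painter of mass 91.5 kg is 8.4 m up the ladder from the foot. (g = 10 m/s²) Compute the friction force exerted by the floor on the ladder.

Torques about the foot: N_wall · 9.3 sin 70.4° = 32.1×10×4.65 cos 70.4° + 91.5×10×8.4 cos 70.4° → N_wall = 351.44 N.
ΣF_x = 0: f_floor = N_wall = 351.44 N.

f ≈ 351 N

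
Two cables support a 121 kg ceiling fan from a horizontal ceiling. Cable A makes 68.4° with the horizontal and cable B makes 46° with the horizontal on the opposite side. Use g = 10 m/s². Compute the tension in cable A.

T_A ≈ 923 N

Weight W = 121 × 10 = 1210 N acts straight down.
Horizontal: T_A cos 68.4° = T_B cos 46°  →  T_B = 0.5299 T_A.
Vertical: T_A sin 68.4° + T_B sin 46° = 1210.
Substituting the horizontal relation into the vertical equation gives 1.311 T_A = 1210, so T_A = 923 N.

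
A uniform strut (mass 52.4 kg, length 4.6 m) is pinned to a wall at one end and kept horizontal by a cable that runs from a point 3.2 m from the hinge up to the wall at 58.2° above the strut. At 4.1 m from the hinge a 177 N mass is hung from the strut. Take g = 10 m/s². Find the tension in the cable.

T ≈ 710 N

Take torques about the hinge: T sin 58.2° · 3.2 = 52.4×10×2.3 + 177×4.1 = 1930.9 N·m.
So T = 1930.9 / (0.8499 × 3.2) = 709.98 N.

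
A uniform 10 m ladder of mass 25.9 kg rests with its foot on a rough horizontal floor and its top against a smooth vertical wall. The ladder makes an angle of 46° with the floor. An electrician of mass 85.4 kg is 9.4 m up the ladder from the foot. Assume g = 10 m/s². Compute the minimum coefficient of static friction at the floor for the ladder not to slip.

ΣF_y = 0: N_floor = 25.9×10 + 85.4×10 = 1113 N.
Torques about the foot: N_wall · 10 sin 46° = 25.9×10×5 cos 46° + 85.4×10×9.4 cos 46° → N_wall = 900.27 N.
ΣF_x = 0: f_floor = N_wall = 900.27 N.
μ_min = f_floor / N_floor = 900.27 / 1113 = 0.8089.

μ_min ≈ 0.809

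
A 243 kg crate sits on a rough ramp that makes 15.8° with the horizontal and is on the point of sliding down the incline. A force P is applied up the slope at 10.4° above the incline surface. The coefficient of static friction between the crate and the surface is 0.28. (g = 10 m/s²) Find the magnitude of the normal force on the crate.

N ≈ 2340 N

On the verge of sliding down the incline, friction equals μN and acts up the slope.
Perpendicular: N + P sin 10.4° = W cos 15.8° = 2338 N.
Along incline: P cos 10.4° + μN = W sin 15.8° with W sin 15.8° = 661.6 N.
Solving the pair for P and N: P = 7.447 N, N = 2337 N (and f = μN = 654.3 N).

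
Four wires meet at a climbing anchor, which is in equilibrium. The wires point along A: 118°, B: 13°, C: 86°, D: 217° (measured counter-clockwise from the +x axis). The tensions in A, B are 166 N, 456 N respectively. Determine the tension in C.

Resolve: ΣF_x = 166 cos 118° + 456 cos 13° + T_C cos 86° + T_D cos 217° = 0.
        ΣF_y = 166 sin 118° + 456 sin 13° + T_C sin 86° + T_D sin 217° = 0.
The known terms sum to (366.4, 249.1) N, so 0.0698 T_C − 0.7986 T_D = -366.4 and 0.9976 T_C − 0.6018 T_D = -249.1.
Solving simultaneously: T_C = 28.51 N, T_D = 461.2 N.

T_C ≈ 28.5 N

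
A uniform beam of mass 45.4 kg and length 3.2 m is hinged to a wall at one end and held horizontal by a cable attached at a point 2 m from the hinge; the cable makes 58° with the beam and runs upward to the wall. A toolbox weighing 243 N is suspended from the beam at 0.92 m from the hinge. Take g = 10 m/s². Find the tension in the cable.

T ≈ 560 N

Take torques about the hinge: T sin 58° · 2 = 45.4×10×1.6 + 243×0.92 = 949.96 N·m.
So T = 949.96 / (0.8480 × 2) = 560.09 N.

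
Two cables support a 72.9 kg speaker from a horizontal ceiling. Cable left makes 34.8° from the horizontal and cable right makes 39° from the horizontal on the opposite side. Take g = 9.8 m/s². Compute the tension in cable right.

Weight W = 72.9 × 9.8 = 714.4 N acts straight down.
Horizontal: T_left cos 34.8° = T_right cos 39°  →  T_left = 0.9464 T_right.
Vertical: T_left sin 34.8° + T_right sin 39° = 714.4.
Substituting the horizontal relation into the vertical equation gives 1.169 T_right = 714.4, so T_right = 610.9 N.

T_right ≈ 611 N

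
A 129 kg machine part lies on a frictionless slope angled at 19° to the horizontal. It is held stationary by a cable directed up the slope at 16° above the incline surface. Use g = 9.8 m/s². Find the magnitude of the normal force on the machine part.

Take axes along and perpendicular to the incline. Weight components: W sin 19° = 411.6 N down-slope, W cos 19° = 1195 N into the surface.
Along incline: T cos 16° = W sin 19° → T = 428.2 N.
Perpendicular: N = W cos 19° − T sin 16° = 1077 N.

N ≈ 1080 N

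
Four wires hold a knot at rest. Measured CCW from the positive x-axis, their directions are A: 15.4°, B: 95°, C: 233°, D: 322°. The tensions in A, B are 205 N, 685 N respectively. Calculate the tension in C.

T_C ≈ 666 N

Resolve: ΣF_x = 205 cos 15.4° + 685 cos 95° + T_C cos 233° + T_D cos 322° = 0.
        ΣF_y = 205 sin 15.4° + 685 sin 95° + T_C sin 233° + T_D sin 322° = 0.
The known terms sum to (137.9, 736.8) N, so -0.6018 T_C + 0.7880 T_D = -137.9 and -0.7986 T_C − 0.6157 T_D = -736.8.
Solving simultaneously: T_C = 665.7 N, T_D = 333.3 N.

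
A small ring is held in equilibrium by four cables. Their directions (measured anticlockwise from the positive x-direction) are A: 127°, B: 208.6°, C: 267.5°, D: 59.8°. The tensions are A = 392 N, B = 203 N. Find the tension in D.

T_D ≈ 910 N

Resolve: ΣF_x = 392 cos 127° + 203 cos 208.6° + T_C cos 267.5° + T_D cos 59.8° = 0.
        ΣF_y = 392 sin 127° + 203 sin 208.6° + T_C sin 267.5° + T_D sin 59.8° = 0.
The known terms sum to (-414.1, 215.9) N, so -0.0436 T_C + 0.5030 T_D = 414.1 and -0.9990 T_C + 0.8643 T_D = -215.9.
Solving simultaneously: T_C = 1004 N, T_D = 910.3 N.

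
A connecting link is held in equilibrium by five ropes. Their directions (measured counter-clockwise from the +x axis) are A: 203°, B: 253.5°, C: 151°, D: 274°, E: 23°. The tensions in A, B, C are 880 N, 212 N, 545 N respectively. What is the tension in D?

Resolve: ΣF_x = 880 cos 203° + 212 cos 253.5° + 545 cos 151° + T_D cos 274° + T_E cos 23° = 0.
        ΣF_y = 880 sin 203° + 212 sin 253.5° + 545 sin 151° + T_D sin 274° + T_E sin 23° = 0.
The known terms sum to (-1347, -282.9) N, so 0.0698 T_D + 0.9205 T_E = 1347 and -0.9976 T_D + 0.3907 T_E = 282.9.
Solving simultaneously: T_D = 281.2 N, T_E = 1442 N.

T_D ≈ 281 N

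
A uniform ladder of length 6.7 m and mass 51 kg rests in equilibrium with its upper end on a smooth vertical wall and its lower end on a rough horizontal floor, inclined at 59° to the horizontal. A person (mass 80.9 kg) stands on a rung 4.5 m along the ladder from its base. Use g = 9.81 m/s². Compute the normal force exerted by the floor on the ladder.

N_floor ≈ 1290 N

ΣF_y = 0: N_floor = 51×9.81 + 80.9×9.81 = 1293.9 N.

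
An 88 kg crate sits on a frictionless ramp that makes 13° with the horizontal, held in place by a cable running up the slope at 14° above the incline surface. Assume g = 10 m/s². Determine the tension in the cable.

Take axes along and perpendicular to the incline. Weight components: W sin 13° = 198 N down-slope, W cos 13° = 857.4 N into the surface.
Along incline: T cos 14° = W sin 13° → T = 204 N.
Perpendicular: N = W cos 13° − T sin 14° = 808.1 N.

T ≈ 204 N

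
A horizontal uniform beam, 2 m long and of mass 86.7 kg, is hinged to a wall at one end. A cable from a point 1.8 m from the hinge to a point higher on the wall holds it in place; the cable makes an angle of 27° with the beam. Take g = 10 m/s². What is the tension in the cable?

T ≈ 1060 N

Take torques about the hinge: T sin 27° · 1.8 = 86.7×10×1 = 867 N·m.
So T = 867 / (0.4540 × 1.8) = 1061 N.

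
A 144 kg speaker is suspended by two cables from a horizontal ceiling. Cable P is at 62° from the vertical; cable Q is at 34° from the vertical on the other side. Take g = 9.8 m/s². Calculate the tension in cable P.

T_P ≈ 793 N

Angles from the horizontal: cable P is 90° − 62° = 28°, cable Q is 90° − 34° = 56°.
Weight W = 144 × 9.8 = 1411 N acts straight down.
Horizontal: T_P cos 28° = T_Q cos 56°  →  T_Q = 1.579 T_P.
Vertical: T_P sin 28° + T_Q sin 56° = 1411.
Substituting the horizontal relation into the vertical equation gives 1.778 T_P = 1411, so T_P = 793.5 N.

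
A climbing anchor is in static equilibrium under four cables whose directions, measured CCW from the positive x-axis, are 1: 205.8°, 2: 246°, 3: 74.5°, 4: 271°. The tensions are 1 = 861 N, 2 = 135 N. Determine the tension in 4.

Resolve: ΣF_x = 861 cos 205.8° + 135 cos 246° + T_3 cos 74.5° + T_4 cos 271° = 0.
        ΣF_y = 861 sin 205.8° + 135 sin 246° + T_3 sin 74.5° + T_4 sin 271° = 0.
The known terms sum to (-830.1, -498.1) N, so 0.2672 T_3 + 0.0175 T_4 = 830.1 and 0.9636 T_3 − 0.9998 T_4 = 498.1.
Solving simultaneously: T_3 = 2953 N, T_4 = 2348 N.

T_4 ≈ 2350 N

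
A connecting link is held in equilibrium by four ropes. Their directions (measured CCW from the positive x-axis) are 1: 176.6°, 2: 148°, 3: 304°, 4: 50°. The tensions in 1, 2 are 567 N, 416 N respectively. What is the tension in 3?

Resolve: ΣF_x = 567 cos 176.6° + 416 cos 148° + T_3 cos 304° + T_4 cos 50° = 0.
        ΣF_y = 567 sin 176.6° + 416 sin 148° + T_3 sin 304° + T_4 sin 50° = 0.
The known terms sum to (-918.8, 254.1) N, so 0.5592 T_3 + 0.6428 T_4 = 918.8 and -0.8290 T_3 + 0.7660 T_4 = -254.1.
Solving simultaneously: T_3 = 902.1 N, T_4 = 644.6 N.

T_3 ≈ 902 N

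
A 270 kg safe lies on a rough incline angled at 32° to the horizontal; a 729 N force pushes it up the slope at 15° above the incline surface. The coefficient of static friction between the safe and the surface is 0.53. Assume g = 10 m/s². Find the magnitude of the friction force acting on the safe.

Axes along / perpendicular to the incline. W sin 32° = 1431 N down-slope; W cos 32° = 2290 N into the surface.
Perpendicular: N = W cos 32° − P sin 15° = 2290 − 188.7 = 2101 N.
Along incline: P cos 15° + f = W sin 32° (friction acts up-slope) → f = 1431 − 704.2 = 726.6 N.
|f| = 726.6 N ≤ μN = 1114 N, so the safe is indeed static.

f ≈ 727 N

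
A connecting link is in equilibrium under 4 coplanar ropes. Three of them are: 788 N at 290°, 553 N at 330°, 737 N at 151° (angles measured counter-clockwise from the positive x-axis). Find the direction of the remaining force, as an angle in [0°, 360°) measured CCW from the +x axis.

θ ≈ 98.9°

Sum the known components: ΣF_x = 103.8 N, ΣF_y = -659.7 N.
For equilibrium the remaining force must supply (−ΣF_x, −ΣF_y) = (-103.8, 659.7) N.
Magnitude = √((-103.8)² + (659.7)²) = 667.8 N; direction = atan2(659.7, -103.8) = 98.9°.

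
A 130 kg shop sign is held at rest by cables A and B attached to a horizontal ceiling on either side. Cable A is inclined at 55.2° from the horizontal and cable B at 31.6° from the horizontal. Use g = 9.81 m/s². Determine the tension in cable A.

Weight W = 130 × 9.81 = 1275 N acts straight down.
Horizontal: T_A cos 55.2° = T_B cos 31.6°  →  T_B = 0.6701 T_A.
Vertical: T_A sin 55.2° + T_B sin 31.6° = 1275.
Substituting the horizontal relation into the vertical equation gives 1.172 T_A = 1275, so T_A = 1088 N.

T_A ≈ 1090 N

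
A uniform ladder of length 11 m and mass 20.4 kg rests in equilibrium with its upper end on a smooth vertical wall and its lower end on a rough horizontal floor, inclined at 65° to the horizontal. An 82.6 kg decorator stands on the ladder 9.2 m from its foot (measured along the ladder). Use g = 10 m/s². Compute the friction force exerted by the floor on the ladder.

Torques about the foot: N_wall · 11 sin 65° = 20.4×10×5.5 cos 65° + 82.6×10×9.2 cos 65° → N_wall = 369.71 N.
ΣF_x = 0: f_floor = N_wall = 369.71 N.

f ≈ 370 N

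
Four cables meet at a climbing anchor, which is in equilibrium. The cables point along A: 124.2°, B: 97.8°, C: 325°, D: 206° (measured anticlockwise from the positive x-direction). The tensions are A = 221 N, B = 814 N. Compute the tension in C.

Resolve: ΣF_x = 221 cos 124.2° + 814 cos 97.8° + T_C cos 325° + T_D cos 206° = 0.
        ΣF_y = 221 sin 124.2° + 814 sin 97.8° + T_C sin 325° + T_D sin 206° = 0.
The known terms sum to (-234.7, 989.3) N, so 0.8192 T_C − 0.8988 T_D = 234.7 and -0.5736 T_C − 0.4384 T_D = -989.3.
Solving simultaneously: T_C = 1134 N, T_D = 772.6 N.

T_C ≈ 1130 N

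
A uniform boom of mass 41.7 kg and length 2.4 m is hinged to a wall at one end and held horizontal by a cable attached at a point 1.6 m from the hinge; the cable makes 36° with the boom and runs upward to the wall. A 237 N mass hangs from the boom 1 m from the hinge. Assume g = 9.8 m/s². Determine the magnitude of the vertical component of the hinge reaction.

Take torques about the hinge: T sin 36° · 1.6 = 41.7×9.8×1.2 + 237×1 = 727.39 N·m.
So T = 727.39 / (0.5878 × 1.6) = 773.45 N.
ΣF_y = 0: H_y = (41.7×9.8 + 237) − T sin 36° = 645.66 − 454.62 = 191.04 N.

|H_y| ≈ 191 N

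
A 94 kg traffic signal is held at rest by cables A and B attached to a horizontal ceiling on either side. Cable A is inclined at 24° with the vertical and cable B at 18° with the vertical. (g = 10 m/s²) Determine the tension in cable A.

T_A ≈ 434 N

Angles from the horizontal: cable A is 90° − 24° = 66°, cable B is 90° − 18° = 72°.
Weight W = 94 × 10 = 940 N acts straight down.
Horizontal: T_A cos 66° = T_B cos 72°  →  T_B = 1.316 T_A.
Vertical: T_A sin 66° + T_B sin 72° = 940.
Substituting the horizontal relation into the vertical equation gives 2.165 T_A = 940, so T_A = 434.1 N.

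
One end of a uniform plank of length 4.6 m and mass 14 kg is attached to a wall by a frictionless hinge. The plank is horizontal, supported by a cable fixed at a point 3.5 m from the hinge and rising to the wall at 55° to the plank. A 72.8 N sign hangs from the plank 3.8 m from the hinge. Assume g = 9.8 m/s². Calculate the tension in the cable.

Take torques about the hinge: T sin 55° · 3.5 = 14×9.8×2.3 + 72.8×3.8 = 592.2 N·m.
So T = 592.2 / (0.8192 × 3.5) = 206.56 N.

T ≈ 207 N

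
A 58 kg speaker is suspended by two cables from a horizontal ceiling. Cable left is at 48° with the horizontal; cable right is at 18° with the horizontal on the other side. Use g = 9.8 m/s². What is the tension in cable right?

Weight W = 58 × 9.8 = 568.4 N acts straight down.
Horizontal: T_left cos 48° = T_right cos 18°  →  T_left = 1.421 T_right.
Vertical: T_left sin 48° + T_right sin 18° = 568.4.
Substituting the horizontal relation into the vertical equation gives 1.365 T_right = 568.4, so T_right = 416.3 N.

T_right ≈ 416 N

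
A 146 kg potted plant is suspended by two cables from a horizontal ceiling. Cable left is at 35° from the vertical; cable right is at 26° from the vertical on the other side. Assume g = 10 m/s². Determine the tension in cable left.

T_left ≈ 732 N

Angles from the horizontal: cable left is 90° − 35° = 55°, cable right is 90° − 26° = 64°.
Weight W = 146 × 10 = 1460 N acts straight down.
Horizontal: T_left cos 55° = T_right cos 64°  →  T_right = 1.308 T_left.
Vertical: T_left sin 55° + T_right sin 64° = 1460.
Substituting the horizontal relation into the vertical equation gives 1.995 T_left = 1460, so T_left = 731.8 N.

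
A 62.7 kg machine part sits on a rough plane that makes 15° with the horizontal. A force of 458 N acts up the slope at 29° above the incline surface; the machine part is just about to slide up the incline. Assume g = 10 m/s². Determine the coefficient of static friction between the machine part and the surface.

On the verge of sliding up the incline, friction is at its maximum μN and acts down the slope.
Perpendicular to incline: N = W cos 15° − P sin 29° = 605.6 − 222 = 383.6 N.
Along incline: P cos 29° − μN = W sin 15° → μ = −(W sin 15° − P cos 29°) / N = 0.6212.

μ ≈ 0.621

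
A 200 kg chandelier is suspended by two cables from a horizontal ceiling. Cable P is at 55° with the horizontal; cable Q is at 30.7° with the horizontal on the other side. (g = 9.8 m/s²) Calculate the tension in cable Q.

T_Q ≈ 1130 N

Weight W = 200 × 9.8 = 1960 N acts straight down.
Horizontal: T_P cos 55° = T_Q cos 30.7°  →  T_P = 1.499 T_Q.
Vertical: T_P sin 55° + T_Q sin 30.7° = 1960.
Substituting the horizontal relation into the vertical equation gives 1.739 T_Q = 1960, so T_Q = 1127 N.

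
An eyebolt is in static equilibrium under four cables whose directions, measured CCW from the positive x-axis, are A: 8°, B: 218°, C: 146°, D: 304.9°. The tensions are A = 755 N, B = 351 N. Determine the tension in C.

Resolve: ΣF_x = 755 cos 8° + 351 cos 218° + T_C cos 146° + T_D cos 304.9° = 0.
        ΣF_y = 755 sin 8° + 351 sin 218° + T_C sin 146° + T_D sin 304.9° = 0.
The known terms sum to (471.1, -111) N, so -0.8290 T_C + 0.5721 T_D = -471.1 and 0.5592 T_C − 0.8202 T_D = 111.
Solving simultaneously: T_C = 896.7 N, T_D = 476 N.

T_C ≈ 897 N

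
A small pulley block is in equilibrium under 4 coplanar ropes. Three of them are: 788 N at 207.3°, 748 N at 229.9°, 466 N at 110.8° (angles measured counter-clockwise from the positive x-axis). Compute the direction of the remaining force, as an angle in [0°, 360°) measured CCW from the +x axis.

θ ≈ 20.3°

Sum the known components: ΣF_x = -1348 N, ΣF_y = -497.9 N.
For equilibrium the remaining force must supply (−ΣF_x, −ΣF_y) = (1348, 497.9) N.
Magnitude = √((1348)² + (497.9)²) = 1437 N; direction = atan2(497.9, 1348) = 20.3°.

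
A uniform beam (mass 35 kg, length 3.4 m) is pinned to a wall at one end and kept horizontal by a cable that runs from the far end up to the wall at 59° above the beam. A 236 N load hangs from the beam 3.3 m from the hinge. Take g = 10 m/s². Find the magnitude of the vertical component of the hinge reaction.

Take torques about the hinge: T sin 59° · 3.4 = 35×10×1.7 + 236×3.3 = 1373.8 N·m.
So T = 1373.8 / (0.8572 × 3.4) = 471.39 N.
ΣF_y = 0: H_y = (35×10 + 236) − T sin 59° = 586 − 404.06 = 181.94 N.

|H_y| ≈ 182 N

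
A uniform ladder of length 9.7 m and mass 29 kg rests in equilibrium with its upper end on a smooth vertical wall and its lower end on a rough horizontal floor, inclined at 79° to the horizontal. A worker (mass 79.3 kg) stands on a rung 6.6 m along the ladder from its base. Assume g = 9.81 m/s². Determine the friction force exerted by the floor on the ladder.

f ≈ 131 N

Torques about the foot: N_wall · 9.7 sin 79° = 29×9.81×4.85 cos 79° + 79.3×9.81×6.6 cos 79° → N_wall = 130.54 N.
ΣF_x = 0: f_floor = N_wall = 130.54 N.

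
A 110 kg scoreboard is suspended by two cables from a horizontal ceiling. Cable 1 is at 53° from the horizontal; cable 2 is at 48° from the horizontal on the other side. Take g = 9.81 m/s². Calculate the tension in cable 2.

T_2 ≈ 662 N

Weight W = 110 × 9.81 = 1079 N acts straight down.
Horizontal: T_1 cos 53° = T_2 cos 48°  →  T_1 = 1.112 T_2.
Vertical: T_1 sin 53° + T_2 sin 48° = 1079.
Substituting the horizontal relation into the vertical equation gives 1.631 T_2 = 1079, so T_2 = 661.6 N.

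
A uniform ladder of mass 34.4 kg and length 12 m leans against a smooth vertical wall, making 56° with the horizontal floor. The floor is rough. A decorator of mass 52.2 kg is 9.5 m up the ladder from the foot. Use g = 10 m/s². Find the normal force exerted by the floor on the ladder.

ΣF_y = 0: N_floor = 34.4×10 + 52.2×10 = 866 N.

N_floor ≈ 866 N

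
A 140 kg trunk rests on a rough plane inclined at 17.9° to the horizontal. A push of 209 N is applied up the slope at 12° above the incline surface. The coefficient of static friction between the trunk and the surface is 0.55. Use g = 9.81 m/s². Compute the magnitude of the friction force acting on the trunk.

f ≈ 218 N

Axes along / perpendicular to the incline. W sin 17.9° = 422.1 N down-slope; W cos 17.9° = 1307 N into the surface.
Perpendicular: N = W cos 17.9° − P sin 12° = 1307 − 43.45 = 1263 N.
Along incline: P cos 12° + f = W sin 17.9° (friction acts up-slope) → f = 422.1 − 204.4 = 217.7 N.
|f| = 217.7 N ≤ μN = 694.9 N, so the trunk is indeed static.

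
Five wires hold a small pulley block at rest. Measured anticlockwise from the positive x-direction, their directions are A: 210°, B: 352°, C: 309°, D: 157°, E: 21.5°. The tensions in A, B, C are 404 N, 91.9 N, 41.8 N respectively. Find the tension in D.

T_D ≈ 207 N

Resolve: ΣF_x = 404 cos 210° + 91.9 cos 352° + 41.8 cos 309° + T_D cos 157° + T_E cos 21.5° = 0.
        ΣF_y = 404 sin 210° + 91.9 sin 352° + 41.8 sin 309° + T_D sin 157° + T_E sin 21.5° = 0.
The known terms sum to (-232.6, -247.3) N, so -0.9205 T_D + 0.9304 T_E = 232.6 and 0.3907 T_D + 0.3665 T_E = 247.3.
Solving simultaneously: T_D = 206.6 N, T_E = 454.4 N.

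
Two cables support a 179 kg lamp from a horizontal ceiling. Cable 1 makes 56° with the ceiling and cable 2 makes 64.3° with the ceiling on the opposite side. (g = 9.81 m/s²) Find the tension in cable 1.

Weight W = 179 × 9.81 = 1756 N acts straight down.
Horizontal: T_1 cos 56° = T_2 cos 64.3°  →  T_2 = 1.289 T_1.
Vertical: T_1 sin 56° + T_2 sin 64.3° = 1756.
Substituting the horizontal relation into the vertical equation gives 1.991 T_1 = 1756, so T_1 = 882 N.

T_1 ≈ 882 N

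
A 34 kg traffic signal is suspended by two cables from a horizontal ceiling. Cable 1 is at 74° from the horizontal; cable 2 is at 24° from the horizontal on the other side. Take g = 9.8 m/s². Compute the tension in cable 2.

Weight W = 34 × 9.8 = 333.2 N acts straight down.
Horizontal: T_1 cos 74° = T_2 cos 24°  →  T_1 = 3.314 T_2.
Vertical: T_1 sin 74° + T_2 sin 24° = 333.2.
Substituting the horizontal relation into the vertical equation gives 3.593 T_2 = 333.2, so T_2 = 92.74 N.

T_2 ≈ 92.7 N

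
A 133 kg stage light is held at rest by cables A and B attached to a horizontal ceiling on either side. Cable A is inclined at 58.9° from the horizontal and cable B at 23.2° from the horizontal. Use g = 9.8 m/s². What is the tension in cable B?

T_B ≈ 680 N

Weight W = 133 × 9.8 = 1303 N acts straight down.
Horizontal: T_A cos 58.9° = T_B cos 23.2°  →  T_A = 1.779 T_B.
Vertical: T_A sin 58.9° + T_B sin 23.2° = 1303.
Substituting the horizontal relation into the vertical equation gives 1.918 T_B = 1303, so T_B = 679.7 N.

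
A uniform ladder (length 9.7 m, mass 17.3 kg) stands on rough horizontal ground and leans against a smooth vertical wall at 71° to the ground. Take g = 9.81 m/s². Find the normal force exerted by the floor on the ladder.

N_floor ≈ 170 N

ΣF_y = 0: N_floor = 17.3×9.81 = 169.71 N.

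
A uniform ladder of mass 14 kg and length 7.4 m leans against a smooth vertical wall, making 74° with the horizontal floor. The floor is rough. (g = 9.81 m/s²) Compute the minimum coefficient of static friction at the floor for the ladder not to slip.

ΣF_y = 0: N_floor = 14×9.81 = 137.34 N.
Torques about the foot: N_wall · 7.4 sin 74° = 14×9.81×3.7 cos 74° → N_wall = 19.691 N.
ΣF_x = 0: f_floor = N_wall = 19.691 N.
μ_min = f_floor / N_floor = 19.691 / 137.34 = 0.1434.

μ_min ≈ 0.143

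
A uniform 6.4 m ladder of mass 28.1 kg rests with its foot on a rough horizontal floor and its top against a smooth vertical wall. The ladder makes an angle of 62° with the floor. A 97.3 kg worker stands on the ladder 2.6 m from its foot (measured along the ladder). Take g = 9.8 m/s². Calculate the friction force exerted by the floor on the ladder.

f ≈ 279 N

Torques about the foot: N_wall · 6.4 sin 62° = 28.1×9.8×3.2 cos 62° + 97.3×9.8×2.6 cos 62° → N_wall = 279.18 N.
ΣF_x = 0: f_floor = N_wall = 279.18 N.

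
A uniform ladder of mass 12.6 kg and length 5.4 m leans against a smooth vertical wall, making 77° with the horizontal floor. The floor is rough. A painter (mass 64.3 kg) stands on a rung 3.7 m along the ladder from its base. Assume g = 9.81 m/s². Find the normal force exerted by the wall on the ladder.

Torques about the foot: N_wall · 5.4 sin 77° = 12.6×9.81×2.7 cos 77° + 64.3×9.81×3.7 cos 77° → N_wall = 114.05 N.

N_wall ≈ 114 N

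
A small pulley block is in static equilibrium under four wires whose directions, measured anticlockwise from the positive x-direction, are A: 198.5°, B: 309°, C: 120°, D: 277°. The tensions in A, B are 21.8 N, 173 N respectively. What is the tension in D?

T_D ≈ 14.6 N

Resolve: ΣF_x = 21.8 cos 198.5° + 173 cos 309° + T_C cos 120° + T_D cos 277° = 0.
        ΣF_y = 21.8 sin 198.5° + 173 sin 309° + T_C sin 120° + T_D sin 277° = 0.
The known terms sum to (88.2, -141.4) N, so -0.5000 T_C + 0.1219 T_D = -88.2 and 0.8660 T_C − 0.9925 T_D = 141.4.
Solving simultaneously: T_C = 180 N, T_D = 14.59 N.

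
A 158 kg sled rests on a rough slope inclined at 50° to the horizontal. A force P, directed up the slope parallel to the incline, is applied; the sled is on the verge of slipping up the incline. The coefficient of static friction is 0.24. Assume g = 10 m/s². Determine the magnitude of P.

On the verge of sliding up the incline, friction equals μN and acts down the slope.
Perpendicular: N + P sin 0° = W cos 50° = 1016 N.
Along incline: P cos 0° = W sin 50° + μN  with W sin 50° = 1210 N.
Solving the pair for P and N: P = 1454 N, N = 1016 N (and f = μN = 243.7 N).

P ≈ 1450 N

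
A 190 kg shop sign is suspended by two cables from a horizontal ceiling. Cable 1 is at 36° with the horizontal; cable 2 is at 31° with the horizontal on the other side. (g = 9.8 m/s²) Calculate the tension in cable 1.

Weight W = 190 × 9.8 = 1862 N acts straight down.
Horizontal: T_1 cos 36° = T_2 cos 31°  →  T_2 = 0.9438 T_1.
Vertical: T_1 sin 36° + T_2 sin 31° = 1862.
Substituting the horizontal relation into the vertical equation gives 1.074 T_1 = 1862, so T_1 = 1734 N.

T_1 ≈ 1730 N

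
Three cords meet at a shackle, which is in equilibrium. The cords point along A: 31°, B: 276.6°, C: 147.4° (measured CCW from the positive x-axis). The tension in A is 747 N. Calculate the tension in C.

T_C ≈ 878 N

Resolve: ΣF_x = 747 cos 31° + T_B cos 276.6° + T_C cos 147.4° = 0.
        ΣF_y = 747 sin 31° + T_B sin 276.6° + T_C sin 147.4° = 0.
The known terms sum to (640.3, 384.7) N, so 0.1149 T_B − 0.8425 T_C = -640.3 and -0.9934 T_B + 0.5388 T_C = -384.7.
Solving simultaneously: T_B = 863.4 N, T_C = 877.8 N.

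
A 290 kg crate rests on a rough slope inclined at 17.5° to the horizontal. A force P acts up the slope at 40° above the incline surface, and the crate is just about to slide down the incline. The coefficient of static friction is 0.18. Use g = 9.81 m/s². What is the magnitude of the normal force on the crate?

N ≈ 2350 N

On the verge of sliding down the incline, friction equals μN and acts up the slope.
Perpendicular: N + P sin 40° = W cos 17.5° = 2713 N.
Along incline: P cos 40° + μN = W sin 17.5° with W sin 17.5° = 855.5 N.
Solving the pair for P and N: P = 564.5 N, N = 2350 N (and f = μN = 423.1 N).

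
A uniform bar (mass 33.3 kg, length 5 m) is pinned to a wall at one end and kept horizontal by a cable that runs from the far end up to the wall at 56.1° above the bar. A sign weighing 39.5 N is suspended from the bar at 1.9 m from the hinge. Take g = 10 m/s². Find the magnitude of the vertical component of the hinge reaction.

|H_y| ≈ 191 N

Take torques about the hinge: T sin 56.1° · 5 = 33.3×10×2.5 + 39.5×1.9 = 907.55 N·m.
So T = 907.55 / (0.8300 × 5) = 218.68 N.
ΣF_y = 0: H_y = (33.3×10 + 39.5) − T sin 56.1° = 372.5 − 181.51 = 190.99 N.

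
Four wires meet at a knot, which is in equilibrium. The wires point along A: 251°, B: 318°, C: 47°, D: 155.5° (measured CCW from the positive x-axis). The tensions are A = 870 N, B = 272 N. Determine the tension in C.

Resolve: ΣF_x = 870 cos 251° + 272 cos 318° + T_C cos 47° + T_D cos 155.5° = 0.
        ΣF_y = 870 sin 251° + 272 sin 318° + T_C sin 47° + T_D sin 155.5° = 0.
The known terms sum to (-81.11, -1005) N, so 0.6820 T_C − 0.9100 T_D = 81.11 and 0.7314 T_C + 0.4147 T_D = 1005.
Solving simultaneously: T_C = 999.4 N, T_D = 659.9 N.

T_C ≈ 999 N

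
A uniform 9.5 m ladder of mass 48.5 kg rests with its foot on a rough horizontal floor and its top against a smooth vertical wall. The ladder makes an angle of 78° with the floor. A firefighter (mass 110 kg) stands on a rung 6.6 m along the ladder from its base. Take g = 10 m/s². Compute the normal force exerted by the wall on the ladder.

N_wall ≈ 214 N

Torques about the foot: N_wall · 9.5 sin 78° = 48.5×10×4.75 cos 78° + 110×10×6.6 cos 78° → N_wall = 213.98 N.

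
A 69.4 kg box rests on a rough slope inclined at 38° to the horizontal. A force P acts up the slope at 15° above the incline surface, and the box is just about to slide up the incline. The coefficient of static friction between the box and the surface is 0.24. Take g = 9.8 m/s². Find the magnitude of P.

On the verge of sliding up the incline, friction equals μN and acts down the slope.
Perpendicular: N + P sin 15° = W cos 38° = 535.9 N.
Along incline: P cos 15° = W sin 38° + μN  with W sin 38° = 418.7 N.
Solving the pair for P and N: P = 532.4 N, N = 398.1 N (and f = μN = 95.55 N).

P ≈ 532 N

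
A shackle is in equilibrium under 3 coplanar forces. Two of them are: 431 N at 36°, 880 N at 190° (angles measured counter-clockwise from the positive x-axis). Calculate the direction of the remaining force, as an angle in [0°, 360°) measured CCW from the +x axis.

Sum the known components: ΣF_x = -517.9 N, ΣF_y = 100.5 N.
For equilibrium the remaining force must supply (−ΣF_x, −ΣF_y) = (517.9, -100.5) N.
Magnitude = √((517.9)² + (-100.5)²) = 527.6 N; direction = atan2(-100.5, 517.9) = 349.0°.

θ ≈ 349°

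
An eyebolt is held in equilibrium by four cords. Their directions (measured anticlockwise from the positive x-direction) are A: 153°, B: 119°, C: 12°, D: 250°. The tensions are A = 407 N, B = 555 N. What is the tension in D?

T_D ≈ 928 N

Resolve: ΣF_x = 407 cos 153° + 555 cos 119° + T_C cos 12° + T_D cos 250° = 0.
        ΣF_y = 407 sin 153° + 555 sin 119° + T_C sin 12° + T_D sin 250° = 0.
The known terms sum to (-631.7, 670.2) N, so 0.9781 T_C − 0.3420 T_D = 631.7 and 0.2079 T_C − 0.9397 T_D = -670.2.
Solving simultaneously: T_C = 970.3 N, T_D = 927.9 N.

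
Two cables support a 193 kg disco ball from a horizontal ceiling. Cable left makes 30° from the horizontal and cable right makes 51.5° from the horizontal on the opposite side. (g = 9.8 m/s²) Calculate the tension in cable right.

T_right ≈ 1660 N

Weight W = 193 × 9.8 = 1891 N acts straight down.
Horizontal: T_left cos 30° = T_right cos 51.5°  →  T_left = 0.7188 T_right.
Vertical: T_left sin 30° + T_right sin 51.5° = 1891.
Substituting the horizontal relation into the vertical equation gives 1.142 T_right = 1891, so T_right = 1656 N.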